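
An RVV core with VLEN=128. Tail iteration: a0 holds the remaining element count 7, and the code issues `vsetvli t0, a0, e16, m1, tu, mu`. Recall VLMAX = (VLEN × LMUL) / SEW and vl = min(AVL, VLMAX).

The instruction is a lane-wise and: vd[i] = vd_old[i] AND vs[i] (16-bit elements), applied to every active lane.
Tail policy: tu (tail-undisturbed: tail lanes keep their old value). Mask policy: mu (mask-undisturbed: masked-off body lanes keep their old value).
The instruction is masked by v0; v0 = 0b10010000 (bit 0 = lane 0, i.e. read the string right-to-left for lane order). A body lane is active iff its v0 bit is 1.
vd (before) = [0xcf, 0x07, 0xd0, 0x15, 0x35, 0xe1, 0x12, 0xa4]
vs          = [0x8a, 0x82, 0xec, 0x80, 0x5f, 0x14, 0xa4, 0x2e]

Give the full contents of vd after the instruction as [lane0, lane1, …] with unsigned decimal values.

vd = [207, 7, 208, 21, 21, 225, 18, 164]

lanes per group: 128·1/16 = 8
vl ← min(7, 8) = 7
lane  0: mask-off/keep ⇒ 0xcf
lane  1: mask-off/keep ⇒ 0x07
lane  2: mask-off/keep ⇒ 0xd0
lane  3: mask-off/keep ⇒ 0x15
lane  4: and(0x35,0x5f) ⇒ 0x15
lane  5: mask-off/keep ⇒ 0xe1
lane  6: mask-off/keep ⇒ 0x12
lane  7: tail/keep ⇒ 0xa4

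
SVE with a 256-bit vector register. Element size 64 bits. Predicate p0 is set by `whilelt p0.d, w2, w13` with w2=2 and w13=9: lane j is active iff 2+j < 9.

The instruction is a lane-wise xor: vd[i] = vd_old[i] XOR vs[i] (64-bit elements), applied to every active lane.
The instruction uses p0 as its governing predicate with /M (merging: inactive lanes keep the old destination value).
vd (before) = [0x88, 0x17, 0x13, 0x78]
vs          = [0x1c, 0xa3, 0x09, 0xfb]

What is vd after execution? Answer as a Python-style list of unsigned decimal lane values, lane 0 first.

256-bit reg / 64-bit elem → 4 lanes
active while 2+j < 9, i.e. j ∈ [0,7) capped at 4 ⇒ 4
vd[0] xor(0x88,0x1c) -> 0x94
vd[1] xor(0x17,0xa3) -> 0xb4
vd[2] xor(0x13,0x09) -> 0x1a
vd[3] xor(0x78,0xfb) -> 0x83

vd = [148, 180, 26, 131]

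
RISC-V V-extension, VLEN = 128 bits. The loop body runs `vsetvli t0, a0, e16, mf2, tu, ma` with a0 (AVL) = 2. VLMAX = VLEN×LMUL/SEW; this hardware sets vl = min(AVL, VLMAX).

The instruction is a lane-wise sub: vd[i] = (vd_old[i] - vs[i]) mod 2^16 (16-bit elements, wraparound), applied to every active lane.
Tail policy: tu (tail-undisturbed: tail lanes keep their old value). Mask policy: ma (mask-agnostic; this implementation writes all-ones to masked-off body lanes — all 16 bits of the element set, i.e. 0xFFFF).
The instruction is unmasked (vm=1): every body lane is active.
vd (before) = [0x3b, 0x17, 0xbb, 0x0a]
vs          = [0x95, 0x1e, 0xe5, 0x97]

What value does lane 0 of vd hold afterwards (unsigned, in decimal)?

vd[0] = 65446

VLMAX = (128 × 1/2) / 16 = 4 lanes
vl = min(AVL, VLMAX) = min(2, 4) = 2
[0] sub(0x3b,0x95) = 0xffa6
[1] sub(0x17,0x1e) = 0xfff9
[2] tail/keep = 0xbb
[3] tail/keep = 0x0a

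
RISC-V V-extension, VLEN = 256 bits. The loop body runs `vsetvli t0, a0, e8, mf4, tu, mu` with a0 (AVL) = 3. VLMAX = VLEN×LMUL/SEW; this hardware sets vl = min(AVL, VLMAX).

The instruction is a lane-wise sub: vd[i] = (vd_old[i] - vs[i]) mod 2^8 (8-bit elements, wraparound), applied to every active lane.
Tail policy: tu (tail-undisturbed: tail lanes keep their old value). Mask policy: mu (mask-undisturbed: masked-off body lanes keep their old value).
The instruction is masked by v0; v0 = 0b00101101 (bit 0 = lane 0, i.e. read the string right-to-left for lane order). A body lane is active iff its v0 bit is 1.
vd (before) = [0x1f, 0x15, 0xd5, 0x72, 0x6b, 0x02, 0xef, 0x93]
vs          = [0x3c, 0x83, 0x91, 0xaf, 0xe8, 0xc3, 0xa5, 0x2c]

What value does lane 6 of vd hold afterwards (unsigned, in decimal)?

VLMAX = (256 × 1/4) / 8 = 8 lanes
AVL=3 ≤ VLMAX=8, so vl = 3
  i=0: sub(0x1f,0x3c) → 227
  i=1: mask-off/keep → 21
  i=2: sub(0xd5,0x91) → 68
  i=3: tail/keep → 114
  i=4: tail/keep → 107
  i=5: tail/keep → 2
  i=6: tail/keep → 239
  i=7: tail/keep → 147

vd[6] = 239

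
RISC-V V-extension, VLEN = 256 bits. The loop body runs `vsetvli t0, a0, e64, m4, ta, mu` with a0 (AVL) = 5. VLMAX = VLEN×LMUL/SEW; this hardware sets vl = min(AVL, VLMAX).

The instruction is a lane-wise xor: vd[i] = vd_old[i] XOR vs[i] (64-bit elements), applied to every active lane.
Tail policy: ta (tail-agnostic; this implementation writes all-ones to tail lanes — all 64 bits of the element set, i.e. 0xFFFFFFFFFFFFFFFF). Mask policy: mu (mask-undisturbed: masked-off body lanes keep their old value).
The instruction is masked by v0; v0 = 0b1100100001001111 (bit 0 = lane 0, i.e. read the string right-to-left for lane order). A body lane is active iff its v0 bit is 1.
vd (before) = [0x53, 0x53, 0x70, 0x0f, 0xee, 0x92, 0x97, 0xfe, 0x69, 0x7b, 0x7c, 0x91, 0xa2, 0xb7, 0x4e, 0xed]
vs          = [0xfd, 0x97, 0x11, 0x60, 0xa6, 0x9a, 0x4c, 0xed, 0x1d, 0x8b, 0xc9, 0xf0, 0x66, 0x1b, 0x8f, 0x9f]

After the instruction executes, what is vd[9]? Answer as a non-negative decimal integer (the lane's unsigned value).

lanes per group: 256·4/64 = 16
vl = min(AVL, VLMAX) = min(5, 16) = 5
  i=0: xor(0x53,0xfd) → 174
  i=1: xor(0x53,0x97) → 196
  i=2: xor(0x70,0x11) → 97
  i=3: xor(0x0f,0x60) → 111
  i=4: mask-off/keep → 238
  i=5: tail/ones → 18446744073709551615
  i=6: tail/ones → 18446744073709551615
  i=7: tail/ones → 18446744073709551615
  i=8: tail/ones → 18446744073709551615
  i=9: tail/ones → 18446744073709551615
  i=10: tail/ones → 18446744073709551615
  i=11: tail/ones → 18446744073709551615
  i=12: tail/ones → 18446744073709551615
  i=13: tail/ones → 18446744073709551615
  i=14: tail/ones → 18446744073709551615
  i=15: tail/ones → 18446744073709551615

vd[9] = 18446744073709551615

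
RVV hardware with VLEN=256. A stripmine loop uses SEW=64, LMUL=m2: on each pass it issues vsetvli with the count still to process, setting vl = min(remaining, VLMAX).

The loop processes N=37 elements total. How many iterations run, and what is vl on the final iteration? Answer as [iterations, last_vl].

VLMAX = (256 × 2) / 64 = 8 lanes
iterations = ceil(37/8) = 5; final-pass vl = 5

[iterations, last_vl] = [5, 5]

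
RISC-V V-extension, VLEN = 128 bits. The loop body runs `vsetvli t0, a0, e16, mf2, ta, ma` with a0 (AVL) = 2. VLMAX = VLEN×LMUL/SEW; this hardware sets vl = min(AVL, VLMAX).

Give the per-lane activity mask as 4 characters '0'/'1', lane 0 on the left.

lanes per group: 128·1/2/16 = 4
vl ← min(2, 4) = 2
bits (lane 0 leftmost): 1100

predicate = 1100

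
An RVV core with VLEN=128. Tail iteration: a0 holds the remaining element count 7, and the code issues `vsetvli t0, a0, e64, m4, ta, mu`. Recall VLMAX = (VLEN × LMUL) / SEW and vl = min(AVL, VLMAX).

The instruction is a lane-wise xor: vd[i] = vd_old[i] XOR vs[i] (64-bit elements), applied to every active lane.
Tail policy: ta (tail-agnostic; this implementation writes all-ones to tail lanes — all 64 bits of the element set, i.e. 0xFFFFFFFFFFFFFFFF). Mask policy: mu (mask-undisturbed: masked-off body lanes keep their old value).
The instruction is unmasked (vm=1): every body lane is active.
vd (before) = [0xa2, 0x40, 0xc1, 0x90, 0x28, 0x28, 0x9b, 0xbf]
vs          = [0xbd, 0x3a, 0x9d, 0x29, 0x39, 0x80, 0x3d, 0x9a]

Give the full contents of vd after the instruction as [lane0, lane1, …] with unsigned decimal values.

lanes per group: 128·4/64 = 8
vl ← min(7, 8) = 7
lane  0: xor(0xa2,0xbd) ⇒ 0x1f
lane  1: xor(0x40,0x3a) ⇒ 0x7a
lane  2: xor(0xc1,0x9d) ⇒ 0x5c
lane  3: xor(0x90,0x29) ⇒ 0xb9
lane  4: xor(0x28,0x39) ⇒ 0x11
lane  5: xor(0x28,0x80) ⇒ 0xa8
lane  6: xor(0x9b,0x3d) ⇒ 0xa6
lane  7: tail/ones ⇒ 0xffffffffffffffff

vd = [31, 122, 92, 185, 17, 168, 166, 18446744073709551615]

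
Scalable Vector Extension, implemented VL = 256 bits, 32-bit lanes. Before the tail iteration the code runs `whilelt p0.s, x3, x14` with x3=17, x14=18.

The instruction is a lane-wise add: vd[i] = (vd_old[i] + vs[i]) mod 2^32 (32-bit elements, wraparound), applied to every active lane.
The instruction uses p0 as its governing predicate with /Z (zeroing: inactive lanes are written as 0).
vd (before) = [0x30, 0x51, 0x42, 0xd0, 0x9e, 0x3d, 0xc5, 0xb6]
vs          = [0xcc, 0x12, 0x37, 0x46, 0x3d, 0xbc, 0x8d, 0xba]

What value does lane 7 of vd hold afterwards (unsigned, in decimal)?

lane count: 256 div 32 = 8
whilelt: lane j active iff 17+j < 18 → j < 1 → 1 active
vd[0] add(0x30,0xcc) -> 0xfc
vd[1] tail/zero -> 0x00
vd[2] tail/zero -> 0x00
vd[3] tail/zero -> 0x00
vd[4] tail/zero -> 0x00
vd[5] tail/zero -> 0x00
vd[6] tail/zero -> 0x00
vd[7] tail/zero -> 0x00

vd[7] = 0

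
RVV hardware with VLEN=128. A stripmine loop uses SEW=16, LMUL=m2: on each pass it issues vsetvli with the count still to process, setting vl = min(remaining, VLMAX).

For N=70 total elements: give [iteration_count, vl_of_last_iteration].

lanes per group: 128·2/16 = 16
70 elements at 16/iter → 5 passes, remainder 6 on the last

[iterations, last_vl] = [5, 6]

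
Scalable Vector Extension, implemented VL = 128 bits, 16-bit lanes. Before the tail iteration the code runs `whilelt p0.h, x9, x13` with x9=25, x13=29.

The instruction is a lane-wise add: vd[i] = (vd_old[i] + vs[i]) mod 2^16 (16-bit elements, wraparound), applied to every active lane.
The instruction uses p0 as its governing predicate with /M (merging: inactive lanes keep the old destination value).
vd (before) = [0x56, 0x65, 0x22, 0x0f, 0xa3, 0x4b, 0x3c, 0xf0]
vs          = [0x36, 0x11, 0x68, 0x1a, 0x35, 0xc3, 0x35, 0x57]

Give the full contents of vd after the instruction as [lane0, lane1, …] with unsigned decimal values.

register lanes = 128/16 = 8
active while 25+j < 29, i.e. j ∈ [0,4) capped at 8 ⇒ 4
[0] add(0x56,0x36) = 0x8c
[1] add(0x65,0x11) = 0x76
[2] add(0x22,0x68) = 0x8a
[3] add(0x0f,0x1a) = 0x29
[4] tail/keep = 0xa3
[5] tail/keep = 0x4b
[6] tail/keep = 0x3c
[7] tail/keep = 0xf0

vd = [140, 118, 138, 41, 163, 75, 60, 240]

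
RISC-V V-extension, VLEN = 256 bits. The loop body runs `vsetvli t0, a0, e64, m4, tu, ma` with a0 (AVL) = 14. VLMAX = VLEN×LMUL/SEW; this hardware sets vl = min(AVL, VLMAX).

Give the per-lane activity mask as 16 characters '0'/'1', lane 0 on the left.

predicate = 1111111111111100

VLMAX = VLEN×LMUL/SEW = 256×4/64 = 16
vl = min(AVL, VLMAX) = min(14, 16) = 14
bits (lane 0 leftmost): 1111111111111100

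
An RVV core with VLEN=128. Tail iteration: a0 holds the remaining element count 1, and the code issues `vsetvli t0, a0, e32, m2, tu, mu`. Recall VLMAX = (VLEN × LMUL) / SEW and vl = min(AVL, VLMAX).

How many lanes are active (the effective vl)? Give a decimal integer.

lanes per group: 128·2/32 = 8
AVL=1 ≤ VLMAX=8, so vl = 1

vl = 1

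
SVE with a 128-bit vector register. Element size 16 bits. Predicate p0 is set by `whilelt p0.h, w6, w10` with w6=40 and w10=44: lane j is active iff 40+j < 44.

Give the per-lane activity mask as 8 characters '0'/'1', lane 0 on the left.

predicate = 11110000

register lanes = 128/16 = 8
active while 40+j < 44, i.e. j ∈ [0,4) capped at 8 ⇒ 4
bits (lane 0 leftmost): 11110000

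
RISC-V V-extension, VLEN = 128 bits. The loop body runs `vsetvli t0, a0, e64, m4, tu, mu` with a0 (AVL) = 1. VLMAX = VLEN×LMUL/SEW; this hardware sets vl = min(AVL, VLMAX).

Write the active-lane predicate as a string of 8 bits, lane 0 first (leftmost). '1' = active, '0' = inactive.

VLMAX = VLEN×LMUL/SEW = 128×4/64 = 8
vl = min(AVL, VLMAX) = min(1, 8) = 1
bits (lane 0 leftmost): 10000000

predicate = 10000000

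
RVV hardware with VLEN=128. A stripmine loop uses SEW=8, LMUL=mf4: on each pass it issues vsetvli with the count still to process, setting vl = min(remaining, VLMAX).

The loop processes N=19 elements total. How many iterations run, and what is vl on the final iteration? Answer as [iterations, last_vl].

VLMAX = (128 × 1/4) / 8 = 4 lanes
iterations = ceil(19/4) = 5; final-pass vl = 3

[iterations, last_vl] = [5, 3]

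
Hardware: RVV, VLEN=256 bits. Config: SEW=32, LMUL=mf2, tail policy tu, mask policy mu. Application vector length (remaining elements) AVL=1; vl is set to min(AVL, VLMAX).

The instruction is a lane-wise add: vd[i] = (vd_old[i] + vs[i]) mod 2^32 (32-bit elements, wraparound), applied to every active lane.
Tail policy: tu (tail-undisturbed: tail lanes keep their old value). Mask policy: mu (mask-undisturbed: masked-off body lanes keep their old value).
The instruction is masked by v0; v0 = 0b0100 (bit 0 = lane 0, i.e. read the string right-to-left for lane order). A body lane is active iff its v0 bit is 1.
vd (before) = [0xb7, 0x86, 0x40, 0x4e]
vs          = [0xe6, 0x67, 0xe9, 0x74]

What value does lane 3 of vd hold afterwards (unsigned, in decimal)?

lanes per group: 256·1/2/32 = 4
vl = min(AVL, VLMAX) = min(1, 4) = 1
lane  0: mask-off/keep ⇒ 0xb7
lane  1: tail/keep ⇒ 0x86
lane  2: tail/keep ⇒ 0x40
lane  3: tail/keep ⇒ 0x4e

vd[3] = 78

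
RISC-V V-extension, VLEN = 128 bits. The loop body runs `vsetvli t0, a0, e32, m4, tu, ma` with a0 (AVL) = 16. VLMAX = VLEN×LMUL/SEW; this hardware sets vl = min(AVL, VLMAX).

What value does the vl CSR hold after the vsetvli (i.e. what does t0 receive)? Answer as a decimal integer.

vl = 16

VLMAX = (128 × 4) / 32 = 16 lanes
vl ← min(16, 16) = 16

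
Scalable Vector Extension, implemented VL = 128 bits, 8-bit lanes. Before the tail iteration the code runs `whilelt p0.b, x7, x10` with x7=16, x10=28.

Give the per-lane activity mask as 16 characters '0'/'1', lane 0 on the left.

register lanes = 128/8 = 16
whilelt: lane j active iff 16+j < 28 → j < 12 → 12 active
bits (lane 0 leftmost): 1111111111110000

predicate = 1111111111110000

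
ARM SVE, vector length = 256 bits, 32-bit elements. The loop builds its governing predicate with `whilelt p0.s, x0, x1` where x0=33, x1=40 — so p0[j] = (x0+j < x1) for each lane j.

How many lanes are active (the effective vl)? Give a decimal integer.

vl = 7

register lanes = 256/32 = 8
active while 33+j < 40, i.e. j ∈ [0,7) capped at 8 ⇒ 7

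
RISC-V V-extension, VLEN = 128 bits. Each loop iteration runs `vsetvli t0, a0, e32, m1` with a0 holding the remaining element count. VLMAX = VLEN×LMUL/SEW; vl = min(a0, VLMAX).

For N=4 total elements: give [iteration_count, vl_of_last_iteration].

[iterations, last_vl] = [1, 4]

lanes per group: 128·1/32 = 4
iterations = ceil(4/4) = 1; final-pass vl = 4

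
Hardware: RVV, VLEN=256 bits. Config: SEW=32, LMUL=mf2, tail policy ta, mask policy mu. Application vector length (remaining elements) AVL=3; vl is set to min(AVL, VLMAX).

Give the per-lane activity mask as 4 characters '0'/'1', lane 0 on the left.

VLMAX = VLEN×LMUL/SEW = 256×1/2/32 = 4
AVL=3 ≤ VLMAX=4, so vl = 3
bits (lane 0 leftmost): 1110

predicate = 1110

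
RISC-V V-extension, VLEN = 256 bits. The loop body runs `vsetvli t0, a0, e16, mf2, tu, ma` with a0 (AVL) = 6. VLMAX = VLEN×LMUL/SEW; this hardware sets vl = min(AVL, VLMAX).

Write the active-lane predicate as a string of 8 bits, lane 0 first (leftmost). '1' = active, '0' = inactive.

predicate = 11111100

VLMAX = (256 × 1/2) / 16 = 8 lanes
AVL=6 ≤ VLMAX=8, so vl = 6
bits (lane 0 leftmost): 11111100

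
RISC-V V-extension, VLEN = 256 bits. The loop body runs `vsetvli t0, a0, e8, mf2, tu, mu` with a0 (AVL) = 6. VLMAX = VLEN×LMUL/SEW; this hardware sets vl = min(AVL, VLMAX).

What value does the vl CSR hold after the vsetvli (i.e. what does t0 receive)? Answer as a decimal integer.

VLMAX = VLEN×LMUL/SEW = 256×1/2/8 = 16
vl = min(AVL, VLMAX) = min(6, 16) = 6

vl = 6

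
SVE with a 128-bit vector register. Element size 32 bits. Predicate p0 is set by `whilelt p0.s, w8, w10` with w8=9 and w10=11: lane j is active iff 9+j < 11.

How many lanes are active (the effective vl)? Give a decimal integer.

register lanes = 128/32 = 4
whilelt: lane j active iff 9+j < 11 → j < 2 → 2 active

vl = 2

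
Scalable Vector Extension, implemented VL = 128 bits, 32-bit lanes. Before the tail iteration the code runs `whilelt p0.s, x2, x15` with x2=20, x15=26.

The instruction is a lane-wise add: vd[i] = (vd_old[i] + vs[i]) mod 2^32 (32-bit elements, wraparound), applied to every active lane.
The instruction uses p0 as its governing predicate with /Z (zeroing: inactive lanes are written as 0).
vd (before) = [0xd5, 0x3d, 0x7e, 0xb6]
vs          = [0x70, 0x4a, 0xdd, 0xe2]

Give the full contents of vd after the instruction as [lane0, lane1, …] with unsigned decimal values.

vd = [325, 135, 347, 408]

register lanes = 128/32 = 4
active while 20+j < 26, i.e. j ∈ [0,6) capped at 4 ⇒ 4
  i=0: add(0xd5,0x70) → 325
  i=1: add(0x3d,0x4a) → 135
  i=2: add(0x7e,0xdd) → 347
  i=3: add(0xb6,0xe2) → 408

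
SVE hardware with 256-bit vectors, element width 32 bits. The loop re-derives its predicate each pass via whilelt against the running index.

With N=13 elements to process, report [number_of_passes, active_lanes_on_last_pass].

register lanes = 256/32 = 8
N=13: ⌈13/8⌉ = 2 iters; last vl = 13 − 1×8 = 5

[iterations, last_vl] = [2, 5]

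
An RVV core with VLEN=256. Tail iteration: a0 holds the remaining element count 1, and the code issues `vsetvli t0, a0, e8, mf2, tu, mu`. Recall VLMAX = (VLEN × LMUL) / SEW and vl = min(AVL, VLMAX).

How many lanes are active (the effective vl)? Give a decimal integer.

vl = 1

lanes per group: 256·1/2/8 = 16
vl ← min(1, 16) = 1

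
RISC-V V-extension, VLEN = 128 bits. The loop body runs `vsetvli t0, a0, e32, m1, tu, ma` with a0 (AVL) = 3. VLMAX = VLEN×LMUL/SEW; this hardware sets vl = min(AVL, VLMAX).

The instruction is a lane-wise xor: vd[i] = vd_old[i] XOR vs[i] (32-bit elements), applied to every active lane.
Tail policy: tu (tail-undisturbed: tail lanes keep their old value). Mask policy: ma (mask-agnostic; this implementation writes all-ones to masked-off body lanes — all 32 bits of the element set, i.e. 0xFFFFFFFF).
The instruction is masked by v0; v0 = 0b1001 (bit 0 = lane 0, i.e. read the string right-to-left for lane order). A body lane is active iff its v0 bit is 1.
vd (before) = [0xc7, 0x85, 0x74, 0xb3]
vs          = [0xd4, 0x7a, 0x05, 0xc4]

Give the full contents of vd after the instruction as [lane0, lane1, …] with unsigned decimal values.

vd = [19, 4294967295, 4294967295, 179]

lanes per group: 128·1/32 = 4
AVL=3 ≤ VLMAX=4, so vl = 3
lane  0: xor(0xc7,0xd4) ⇒ 0x13
lane  1: mask-off/ones ⇒ 0xffffffff
lane  2: mask-off/ones ⇒ 0xffffffff
lane  3: tail/keep ⇒ 0xb3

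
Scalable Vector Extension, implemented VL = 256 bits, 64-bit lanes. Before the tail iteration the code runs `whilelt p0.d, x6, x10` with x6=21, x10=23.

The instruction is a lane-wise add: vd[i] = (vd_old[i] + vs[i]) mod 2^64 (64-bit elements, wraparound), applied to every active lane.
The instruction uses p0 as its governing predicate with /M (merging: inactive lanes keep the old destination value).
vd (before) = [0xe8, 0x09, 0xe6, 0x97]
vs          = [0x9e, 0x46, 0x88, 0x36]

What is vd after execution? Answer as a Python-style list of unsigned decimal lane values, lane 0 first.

vd = [390, 79, 230, 151]

256-bit reg / 64-bit elem → 4 lanes
p0[j] = (21+j < 23); true for j=0..1 → 2 lanes set
vd[0] add(0xe8,0x9e) -> 0x186
vd[1] add(0x09,0x46) -> 0x4f
vd[2] tail/keep -> 0xe6
vd[3] tail/keep -> 0x97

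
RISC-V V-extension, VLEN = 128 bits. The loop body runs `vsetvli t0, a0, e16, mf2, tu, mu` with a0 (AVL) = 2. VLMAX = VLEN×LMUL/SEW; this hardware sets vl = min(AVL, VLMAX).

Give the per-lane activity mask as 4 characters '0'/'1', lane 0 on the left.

lanes per group: 128·1/2/16 = 4
vl = min(AVL, VLMAX) = min(2, 4) = 2
bits (lane 0 leftmost): 1100

predicate = 1100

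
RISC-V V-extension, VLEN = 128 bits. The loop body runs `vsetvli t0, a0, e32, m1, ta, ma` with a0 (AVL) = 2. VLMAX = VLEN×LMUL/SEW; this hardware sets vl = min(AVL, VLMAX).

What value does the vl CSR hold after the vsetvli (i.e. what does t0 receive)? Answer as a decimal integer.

lanes per group: 128·1/32 = 4
vl ← min(2, 4) = 2

vl = 2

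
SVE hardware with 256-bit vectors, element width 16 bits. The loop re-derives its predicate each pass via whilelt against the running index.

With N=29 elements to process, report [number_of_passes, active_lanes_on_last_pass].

lane count: 256 div 16 = 16
N=29: ⌈29/16⌉ = 2 iters; last vl = 29 − 1×16 = 13

[iterations, last_vl] = [2, 13]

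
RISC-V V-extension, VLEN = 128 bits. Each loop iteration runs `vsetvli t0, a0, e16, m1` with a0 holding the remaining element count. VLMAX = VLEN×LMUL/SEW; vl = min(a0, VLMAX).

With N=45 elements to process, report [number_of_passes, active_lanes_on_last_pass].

[iterations, last_vl] = [6, 5]

lanes per group: 128·1/16 = 8
N=45: ⌈45/8⌉ = 6 iters; last vl = 45 − 5×8 = 5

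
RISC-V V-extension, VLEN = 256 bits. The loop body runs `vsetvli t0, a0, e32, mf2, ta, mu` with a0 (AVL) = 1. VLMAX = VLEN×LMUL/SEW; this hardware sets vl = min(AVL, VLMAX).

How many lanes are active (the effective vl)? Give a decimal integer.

vl = 1

VLMAX = (256 × 1/2) / 32 = 4 lanes
vl = min(AVL, VLMAX) = min(1, 4) = 1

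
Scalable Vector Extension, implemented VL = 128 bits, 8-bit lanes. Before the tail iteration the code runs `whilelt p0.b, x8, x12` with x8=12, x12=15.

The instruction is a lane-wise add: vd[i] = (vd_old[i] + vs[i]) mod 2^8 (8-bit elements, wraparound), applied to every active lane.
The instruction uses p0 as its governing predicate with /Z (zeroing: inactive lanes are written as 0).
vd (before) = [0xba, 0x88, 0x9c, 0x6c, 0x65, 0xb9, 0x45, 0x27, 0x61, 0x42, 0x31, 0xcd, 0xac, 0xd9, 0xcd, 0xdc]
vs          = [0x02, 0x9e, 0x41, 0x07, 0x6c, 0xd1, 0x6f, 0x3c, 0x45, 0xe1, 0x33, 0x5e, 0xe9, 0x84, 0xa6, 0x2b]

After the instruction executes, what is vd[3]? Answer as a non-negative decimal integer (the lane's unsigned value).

vd[3] = 0

128-bit reg / 8-bit elem → 16 lanes
whilelt: lane j active iff 12+j < 15 → j < 3 → 3 active
vd[0] add(0xba,0x02) -> 0xbc
vd[1] add(0x88,0x9e) -> 0x26
vd[2] add(0x9c,0x41) -> 0xdd
vd[3] tail/zero -> 0x00
vd[4] tail/zero -> 0x00
vd[5] tail/zero -> 0x00
vd[6] tail/zero -> 0x00
vd[7] tail/zero -> 0x00
vd[8] tail/zero -> 0x00
vd[9] tail/zero -> 0x00
vd[10] tail/zero -> 0x00
vd[11] tail/zero -> 0x00
vd[12] tail/zero -> 0x00
vd[13] tail/zero -> 0x00
vd[14] tail/zero -> 0x00
vd[15] tail/zero -> 0x00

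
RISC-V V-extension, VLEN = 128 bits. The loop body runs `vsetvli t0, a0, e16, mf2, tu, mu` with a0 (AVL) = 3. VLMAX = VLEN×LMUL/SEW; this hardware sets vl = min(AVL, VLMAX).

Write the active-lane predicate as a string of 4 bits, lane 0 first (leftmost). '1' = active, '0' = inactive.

VLMAX = (128 × 1/2) / 16 = 4 lanes
vl ← min(3, 4) = 3
bits (lane 0 leftmost): 1110

predicate = 1110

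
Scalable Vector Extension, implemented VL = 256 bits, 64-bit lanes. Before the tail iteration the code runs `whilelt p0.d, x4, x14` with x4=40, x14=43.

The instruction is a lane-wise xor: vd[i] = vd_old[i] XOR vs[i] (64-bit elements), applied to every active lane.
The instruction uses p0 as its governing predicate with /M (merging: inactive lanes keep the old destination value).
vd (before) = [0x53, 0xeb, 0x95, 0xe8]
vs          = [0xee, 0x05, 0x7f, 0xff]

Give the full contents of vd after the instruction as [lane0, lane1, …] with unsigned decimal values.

register lanes = 256/64 = 4
p0[j] = (40+j < 43); true for j=0..2 → 3 lanes set
vd[0] xor(0x53,0xee) -> 0xbd
vd[1] xor(0xeb,0x05) -> 0xee
vd[2] xor(0x95,0x7f) -> 0xea
vd[3] tail/keep -> 0xe8

vd = [189, 238, 234, 232]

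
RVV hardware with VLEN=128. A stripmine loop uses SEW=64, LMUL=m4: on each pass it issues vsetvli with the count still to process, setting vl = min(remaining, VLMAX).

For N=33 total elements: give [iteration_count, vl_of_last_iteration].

[iterations, last_vl] = [5, 1]

VLMAX = VLEN×LMUL/SEW = 128×4/64 = 8
N=33: ⌈33/8⌉ = 5 iters; last vl = 33 − 4×8 = 1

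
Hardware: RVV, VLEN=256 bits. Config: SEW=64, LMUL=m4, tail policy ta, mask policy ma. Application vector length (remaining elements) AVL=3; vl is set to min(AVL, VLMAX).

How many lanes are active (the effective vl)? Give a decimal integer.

VLMAX = (256 × 4) / 64 = 16 lanes
vl = min(AVL, VLMAX) = min(3, 16) = 3

vl = 3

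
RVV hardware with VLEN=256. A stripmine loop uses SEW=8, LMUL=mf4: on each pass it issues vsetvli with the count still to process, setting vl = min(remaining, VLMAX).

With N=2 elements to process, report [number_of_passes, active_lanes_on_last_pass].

[iterations, last_vl] = [1, 2]

lanes per group: 256·1/4/8 = 8
2 elements at 8/iter → 1 passes, remainder 2 on the last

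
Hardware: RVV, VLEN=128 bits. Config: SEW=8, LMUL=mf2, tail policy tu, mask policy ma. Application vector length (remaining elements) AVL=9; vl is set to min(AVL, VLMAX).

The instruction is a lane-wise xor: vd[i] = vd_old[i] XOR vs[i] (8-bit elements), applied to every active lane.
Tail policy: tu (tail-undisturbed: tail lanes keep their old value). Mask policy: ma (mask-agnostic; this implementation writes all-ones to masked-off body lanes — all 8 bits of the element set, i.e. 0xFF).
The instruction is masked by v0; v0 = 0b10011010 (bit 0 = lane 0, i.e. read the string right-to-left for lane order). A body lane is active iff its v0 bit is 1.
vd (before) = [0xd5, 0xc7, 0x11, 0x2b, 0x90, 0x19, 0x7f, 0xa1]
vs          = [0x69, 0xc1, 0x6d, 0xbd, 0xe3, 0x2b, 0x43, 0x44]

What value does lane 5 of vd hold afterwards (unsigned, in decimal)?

VLMAX = VLEN×LMUL/SEW = 128×1/2/8 = 8
vl = min(AVL, VLMAX) = min(9, 8) = 8
lane  0: mask-off/ones ⇒ 0xff
lane  1: xor(0xc7,0xc1) ⇒ 0x06
lane  2: mask-off/ones ⇒ 0xff
lane  3: xor(0x2b,0xbd) ⇒ 0x96
lane  4: xor(0x90,0xe3) ⇒ 0x73
lane  5: mask-off/ones ⇒ 0xff
lane  6: mask-off/ones ⇒ 0xff
lane  7: xor(0xa1,0x44) ⇒ 0xe5

vd[5] = 255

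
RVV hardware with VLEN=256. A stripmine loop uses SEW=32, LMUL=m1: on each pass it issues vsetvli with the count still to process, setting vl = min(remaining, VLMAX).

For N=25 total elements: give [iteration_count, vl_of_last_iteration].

VLMAX = (256 × 1) / 32 = 8 lanes
25 elements at 8/iter → 4 passes, remainder 1 on the last

[iterations, last_vl] = [4, 1]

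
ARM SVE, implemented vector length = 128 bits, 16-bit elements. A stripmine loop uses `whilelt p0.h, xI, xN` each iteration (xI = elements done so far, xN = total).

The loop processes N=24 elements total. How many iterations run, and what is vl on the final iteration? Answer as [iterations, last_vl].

lane count: 128 div 16 = 8
N=24: ⌈24/8⌉ = 3 iters; last vl = 24 − 2×8 = 8

[iterations, last_vl] = [3, 8]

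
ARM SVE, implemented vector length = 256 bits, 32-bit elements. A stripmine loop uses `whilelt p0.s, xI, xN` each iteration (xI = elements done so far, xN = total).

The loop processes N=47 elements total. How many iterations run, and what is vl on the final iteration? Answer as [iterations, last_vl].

[iterations, last_vl] = [6, 7]

lane count: 256 div 32 = 8
iterations = ceil(47/8) = 6; final-pass vl = 7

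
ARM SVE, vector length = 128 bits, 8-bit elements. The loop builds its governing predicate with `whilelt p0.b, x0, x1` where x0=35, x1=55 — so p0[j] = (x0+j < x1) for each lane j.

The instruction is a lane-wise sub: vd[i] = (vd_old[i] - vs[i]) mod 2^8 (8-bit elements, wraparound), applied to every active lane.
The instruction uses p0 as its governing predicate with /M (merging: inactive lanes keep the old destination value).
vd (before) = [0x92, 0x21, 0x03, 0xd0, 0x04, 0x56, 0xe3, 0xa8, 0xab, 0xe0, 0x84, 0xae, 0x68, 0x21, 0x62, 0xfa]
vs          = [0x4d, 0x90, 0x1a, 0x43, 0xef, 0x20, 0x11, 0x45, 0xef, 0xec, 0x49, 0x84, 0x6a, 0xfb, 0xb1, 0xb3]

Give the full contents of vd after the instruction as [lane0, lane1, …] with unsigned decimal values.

vd = [69, 145, 233, 141, 21, 54, 210, 99, 188, 244, 59, 42, 254, 38, 177, 71]

128-bit reg / 8-bit elem → 16 lanes
whilelt: lane j active iff 35+j < 55 → j < 20 → 16 active
  i=0: sub(0x92,0x4d) → 69
  i=1: sub(0x21,0x90) → 145
  i=2: sub(0x03,0x1a) → 233
  i=3: sub(0xd0,0x43) → 141
  i=4: sub(0x04,0xef) → 21
  i=5: sub(0x56,0x20) → 54
  i=6: sub(0xe3,0x11) → 210
  i=7: sub(0xa8,0x45) → 99
  i=8: sub(0xab,0xef) → 188
  i=9: sub(0xe0,0xec) → 244
  i=10: sub(0x84,0x49) → 59
  i=11: sub(0xae,0x84) → 42
  i=12: sub(0x68,0x6a) → 254
  i=13: sub(0x21,0xfb) → 38
  i=14: sub(0x62,0xb1) → 177
  i=15: sub(0xfa,0xb3) → 71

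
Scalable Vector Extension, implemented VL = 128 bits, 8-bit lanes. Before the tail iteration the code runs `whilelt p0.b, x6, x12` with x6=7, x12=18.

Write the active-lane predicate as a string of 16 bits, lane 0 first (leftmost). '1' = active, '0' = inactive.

predicate = 1111111111100000

128-bit reg / 8-bit elem → 16 lanes
p0[j] = (7+j < 18); true for j=0..10 → 11 lanes set
bits (lane 0 leftmost): 1111111111100000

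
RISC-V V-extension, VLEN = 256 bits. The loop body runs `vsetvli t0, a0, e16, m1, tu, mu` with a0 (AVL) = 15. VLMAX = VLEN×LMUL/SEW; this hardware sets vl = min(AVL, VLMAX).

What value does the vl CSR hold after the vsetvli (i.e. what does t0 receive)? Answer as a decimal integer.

lanes per group: 256·1/16 = 16
AVL=15 ≤ VLMAX=16, so vl = 15

vl = 15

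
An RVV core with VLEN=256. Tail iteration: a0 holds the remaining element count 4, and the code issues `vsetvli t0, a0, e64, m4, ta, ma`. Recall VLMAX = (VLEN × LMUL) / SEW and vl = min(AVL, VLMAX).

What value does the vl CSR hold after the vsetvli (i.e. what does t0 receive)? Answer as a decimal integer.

VLMAX = (256 × 4) / 64 = 16 lanes
vl = min(AVL, VLMAX) = min(4, 16) = 4

vl = 4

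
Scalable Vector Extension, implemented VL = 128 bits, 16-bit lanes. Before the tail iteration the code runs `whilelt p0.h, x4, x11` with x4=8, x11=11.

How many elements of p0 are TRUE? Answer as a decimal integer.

vl = 3

128-bit reg / 16-bit elem → 8 lanes
whilelt: lane j active iff 8+j < 11 → j < 3 → 3 active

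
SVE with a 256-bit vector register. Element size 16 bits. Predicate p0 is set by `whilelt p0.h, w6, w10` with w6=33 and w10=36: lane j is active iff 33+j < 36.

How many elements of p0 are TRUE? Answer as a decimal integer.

lane count: 256 div 16 = 16
active while 33+j < 36, i.e. j ∈ [0,3) capped at 16 ⇒ 3

vl = 3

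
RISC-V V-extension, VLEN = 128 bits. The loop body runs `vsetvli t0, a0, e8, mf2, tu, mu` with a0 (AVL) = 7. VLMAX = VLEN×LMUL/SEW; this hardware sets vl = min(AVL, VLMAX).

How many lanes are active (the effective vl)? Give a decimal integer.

vl = 7

lanes per group: 128·1/2/8 = 8
vl = min(AVL, VLMAX) = min(7, 8) = 7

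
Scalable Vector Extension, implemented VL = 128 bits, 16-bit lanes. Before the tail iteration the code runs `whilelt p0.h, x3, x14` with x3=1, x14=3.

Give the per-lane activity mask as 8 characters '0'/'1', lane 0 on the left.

predicate = 11000000

lane count: 128 div 16 = 8
active while 1+j < 3, i.e. j ∈ [0,2) capped at 8 ⇒ 2
bits (lane 0 leftmost): 11000000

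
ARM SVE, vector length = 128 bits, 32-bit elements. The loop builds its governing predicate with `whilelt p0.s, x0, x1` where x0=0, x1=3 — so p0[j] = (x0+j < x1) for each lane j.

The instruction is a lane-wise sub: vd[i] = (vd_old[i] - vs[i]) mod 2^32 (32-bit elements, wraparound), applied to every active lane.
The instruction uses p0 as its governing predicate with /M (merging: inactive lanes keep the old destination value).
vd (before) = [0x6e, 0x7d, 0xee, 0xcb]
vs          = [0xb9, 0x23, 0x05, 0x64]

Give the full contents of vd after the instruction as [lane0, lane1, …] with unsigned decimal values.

vd = [4294967221, 90, 233, 203]

register lanes = 128/32 = 4
whilelt: lane j active iff 0+j < 3 → j < 3 → 3 active
vd[0] sub(0x6e,0xb9) -> 0xffffffb5
vd[1] sub(0x7d,0x23) -> 0x5a
vd[2] sub(0xee,0x05) -> 0xe9
vd[3] tail/keep -> 0xcb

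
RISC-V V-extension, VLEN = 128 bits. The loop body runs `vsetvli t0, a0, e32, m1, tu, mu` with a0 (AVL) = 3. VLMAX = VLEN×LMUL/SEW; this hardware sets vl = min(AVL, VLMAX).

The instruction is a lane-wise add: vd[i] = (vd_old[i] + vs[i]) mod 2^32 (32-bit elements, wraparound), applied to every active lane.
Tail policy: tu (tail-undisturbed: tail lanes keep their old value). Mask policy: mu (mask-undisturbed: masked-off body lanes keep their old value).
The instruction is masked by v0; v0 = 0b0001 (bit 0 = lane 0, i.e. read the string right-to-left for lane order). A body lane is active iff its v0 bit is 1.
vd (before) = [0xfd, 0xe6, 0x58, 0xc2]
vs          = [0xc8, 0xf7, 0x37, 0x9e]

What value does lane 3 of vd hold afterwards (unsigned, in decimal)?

VLMAX = (128 × 1) / 32 = 4 lanes
vl = min(AVL, VLMAX) = min(3, 4) = 3
  i=0: add(0xfd,0xc8) → 453
  i=1: mask-off/keep → 230
  i=2: mask-off/keep → 88
  i=3: tail/keep → 194

vd[3] = 194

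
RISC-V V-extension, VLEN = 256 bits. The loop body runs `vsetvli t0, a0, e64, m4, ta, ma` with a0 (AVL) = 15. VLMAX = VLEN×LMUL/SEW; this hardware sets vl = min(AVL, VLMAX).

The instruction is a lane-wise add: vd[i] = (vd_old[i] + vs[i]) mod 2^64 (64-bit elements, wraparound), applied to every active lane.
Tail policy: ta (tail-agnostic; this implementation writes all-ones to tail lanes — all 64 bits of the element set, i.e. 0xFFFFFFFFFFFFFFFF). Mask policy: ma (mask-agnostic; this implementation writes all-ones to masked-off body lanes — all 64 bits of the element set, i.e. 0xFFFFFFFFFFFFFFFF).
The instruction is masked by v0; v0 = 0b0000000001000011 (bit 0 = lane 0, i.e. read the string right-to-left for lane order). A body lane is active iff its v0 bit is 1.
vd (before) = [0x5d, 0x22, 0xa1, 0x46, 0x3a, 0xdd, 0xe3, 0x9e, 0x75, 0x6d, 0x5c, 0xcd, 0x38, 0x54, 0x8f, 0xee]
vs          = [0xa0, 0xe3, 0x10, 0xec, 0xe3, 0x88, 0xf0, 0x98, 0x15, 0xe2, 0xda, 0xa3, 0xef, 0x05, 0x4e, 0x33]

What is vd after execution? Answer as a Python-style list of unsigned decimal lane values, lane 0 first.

VLMAX = VLEN×LMUL/SEW = 256×4/64 = 16
AVL=15 ≤ VLMAX=16, so vl = 15
  i=0: add(0x5d,0xa0) → 253
  i=1: add(0x22,0xe3) → 261
  i=2: mask-off/ones → 18446744073709551615
  i=3: mask-off/ones → 18446744073709551615
  i=4: mask-off/ones → 18446744073709551615
  i=5: mask-off/ones → 18446744073709551615
  i=6: add(0xe3,0xf0) → 467
  i=7: mask-off/ones → 18446744073709551615
  i=8: mask-off/ones → 18446744073709551615
  i=9: mask-off/ones → 18446744073709551615
  i=10: mask-off/ones → 18446744073709551615
  i=11: mask-off/ones → 18446744073709551615
  i=12: mask-off/ones → 18446744073709551615
  i=13: mask-off/ones → 18446744073709551615
  i=14: mask-off/ones → 18446744073709551615
  i=15: tail/ones → 18446744073709551615

vd = [253, 261, 18446744073709551615, 18446744073709551615, 18446744073709551615, 18446744073709551615, 467, 18446744073709551615, 18446744073709551615, 18446744073709551615, 18446744073709551615, 18446744073709551615, 18446744073709551615, 18446744073709551615, 18446744073709551615, 18446744073709551615]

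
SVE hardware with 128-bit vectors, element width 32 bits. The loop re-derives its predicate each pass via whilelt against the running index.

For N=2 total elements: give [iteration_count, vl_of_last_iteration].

[iterations, last_vl] = [1, 2]

lane count: 128 div 32 = 4
N=2: ⌈2/4⌉ = 1 iters; last vl = 2 − 0×4 = 2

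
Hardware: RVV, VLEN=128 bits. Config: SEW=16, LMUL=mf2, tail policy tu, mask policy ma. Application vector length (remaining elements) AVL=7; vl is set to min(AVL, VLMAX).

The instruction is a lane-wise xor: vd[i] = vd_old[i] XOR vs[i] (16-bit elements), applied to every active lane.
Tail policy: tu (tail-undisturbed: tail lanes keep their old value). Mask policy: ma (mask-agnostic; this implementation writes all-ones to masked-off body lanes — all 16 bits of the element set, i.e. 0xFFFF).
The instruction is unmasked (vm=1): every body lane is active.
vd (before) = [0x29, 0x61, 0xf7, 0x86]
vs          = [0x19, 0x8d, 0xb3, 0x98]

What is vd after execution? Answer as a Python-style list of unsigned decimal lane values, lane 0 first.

vd = [48, 236, 68, 30]

lanes per group: 128·1/2/16 = 4
AVL=7 > VLMAX=4, so vl = 4
[0] xor(0x29,0x19) = 0x30
[1] xor(0x61,0x8d) = 0xec
[2] xor(0xf7,0xb3) = 0x44
[3] xor(0x86,0x98) = 0x1e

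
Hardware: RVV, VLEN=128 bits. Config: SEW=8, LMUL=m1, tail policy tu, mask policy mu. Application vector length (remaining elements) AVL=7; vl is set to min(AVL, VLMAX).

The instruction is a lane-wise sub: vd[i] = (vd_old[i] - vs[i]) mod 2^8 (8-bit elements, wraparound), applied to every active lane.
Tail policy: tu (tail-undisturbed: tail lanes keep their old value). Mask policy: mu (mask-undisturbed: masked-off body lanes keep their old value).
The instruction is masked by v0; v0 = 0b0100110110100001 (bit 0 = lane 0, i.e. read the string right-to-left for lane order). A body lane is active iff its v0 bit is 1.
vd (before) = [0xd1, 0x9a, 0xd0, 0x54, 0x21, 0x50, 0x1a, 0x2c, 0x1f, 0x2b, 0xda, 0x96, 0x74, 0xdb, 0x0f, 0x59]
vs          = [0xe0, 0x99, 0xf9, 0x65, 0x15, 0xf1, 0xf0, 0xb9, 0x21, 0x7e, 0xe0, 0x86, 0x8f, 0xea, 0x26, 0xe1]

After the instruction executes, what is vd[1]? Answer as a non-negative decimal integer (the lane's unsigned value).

vd[1] = 154

lanes per group: 128·1/8 = 16
AVL=7 ≤ VLMAX=16, so vl = 7
lane  0: sub(0xd1,0xe0) ⇒ 0xf1
lane  1: mask-off/keep ⇒ 0x9a
lane  2: mask-off/keep ⇒ 0xd0
lane  3: mask-off/keep ⇒ 0x54
lane  4: mask-off/keep ⇒ 0x21
lane  5: sub(0x50,0xf1) ⇒ 0x5f
lane  6: mask-off/keep ⇒ 0x1a
lane  7: tail/keep ⇒ 0x2c
lane  8: tail/keep ⇒ 0x1f
lane  9: tail/keep ⇒ 0x2b
lane 10: tail/keep ⇒ 0xda
lane 11: tail/keep ⇒ 0x96
lane 12: tail/keep ⇒ 0x74
lane 13: tail/keep ⇒ 0xdb
lane 14: tail/keep ⇒ 0x0f
lane 15: tail/keep ⇒ 0x59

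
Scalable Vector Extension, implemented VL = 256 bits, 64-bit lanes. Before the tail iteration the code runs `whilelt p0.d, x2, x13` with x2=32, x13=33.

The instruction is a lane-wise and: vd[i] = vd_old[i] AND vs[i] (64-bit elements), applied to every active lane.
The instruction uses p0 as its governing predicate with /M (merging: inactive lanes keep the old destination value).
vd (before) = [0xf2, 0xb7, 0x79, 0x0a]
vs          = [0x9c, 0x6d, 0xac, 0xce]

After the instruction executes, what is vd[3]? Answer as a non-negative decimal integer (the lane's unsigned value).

vd[3] = 10

256-bit reg / 64-bit elem → 4 lanes
p0[j] = (32+j < 33); true for j=0..0 → 1 lanes set
  i=0: and(0xf2,0x9c) → 144
  i=1: tail/keep → 183
  i=2: tail/keep → 121
  i=3: tail/keep → 10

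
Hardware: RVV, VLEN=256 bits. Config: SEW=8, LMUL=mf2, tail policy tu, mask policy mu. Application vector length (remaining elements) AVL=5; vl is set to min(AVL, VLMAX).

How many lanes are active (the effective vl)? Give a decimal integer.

VLMAX = VLEN×LMUL/SEW = 256×1/2/8 = 16
vl = min(AVL, VLMAX) = min(5, 16) = 5

vl = 5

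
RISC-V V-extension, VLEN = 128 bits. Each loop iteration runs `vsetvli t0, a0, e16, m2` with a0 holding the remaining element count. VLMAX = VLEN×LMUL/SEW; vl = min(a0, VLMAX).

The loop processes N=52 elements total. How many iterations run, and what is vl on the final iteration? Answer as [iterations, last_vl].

[iterations, last_vl] = [4, 4]

VLMAX = VLEN×LMUL/SEW = 128×2/16 = 16
52 elements at 16/iter → 4 passes, remainder 4 on the last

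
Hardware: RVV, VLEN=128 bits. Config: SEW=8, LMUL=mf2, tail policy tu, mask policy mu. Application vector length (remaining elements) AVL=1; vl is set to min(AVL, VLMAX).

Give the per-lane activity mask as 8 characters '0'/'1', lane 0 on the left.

predicate = 10000000

lanes per group: 128·1/2/8 = 8
vl ← min(1, 8) = 1
bits (lane 0 leftmost): 10000000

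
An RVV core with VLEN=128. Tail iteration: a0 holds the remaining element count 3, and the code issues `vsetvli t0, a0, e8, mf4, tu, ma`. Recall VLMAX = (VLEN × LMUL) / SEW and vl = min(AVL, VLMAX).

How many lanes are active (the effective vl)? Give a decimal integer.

vl = 3

VLMAX = (128 × 1/4) / 8 = 4 lanes
vl = min(AVL, VLMAX) = min(3, 4) = 3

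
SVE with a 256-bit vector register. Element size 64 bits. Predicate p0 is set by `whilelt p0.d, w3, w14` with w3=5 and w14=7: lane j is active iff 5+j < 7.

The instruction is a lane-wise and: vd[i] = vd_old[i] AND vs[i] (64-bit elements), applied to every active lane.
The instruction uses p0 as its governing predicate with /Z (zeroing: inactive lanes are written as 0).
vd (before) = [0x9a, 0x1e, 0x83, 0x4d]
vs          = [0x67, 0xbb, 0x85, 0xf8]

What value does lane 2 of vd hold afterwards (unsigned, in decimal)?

256-bit reg / 64-bit elem → 4 lanes
active while 5+j < 7, i.e. j ∈ [0,2) capped at 4 ⇒ 2
  i=0: and(0x9a,0x67) → 2
  i=1: and(0x1e,0xbb) → 26
  i=2: tail/zero → 0
  i=3: tail/zero → 0

vd[2] = 0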